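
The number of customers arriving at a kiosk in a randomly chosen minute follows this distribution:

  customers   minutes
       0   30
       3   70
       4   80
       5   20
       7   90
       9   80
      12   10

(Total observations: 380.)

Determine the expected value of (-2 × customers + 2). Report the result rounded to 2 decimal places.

Total = 380, so P(customers=0) = 30/380, etc.
E[-2x+2] = (3/38)·2 + (7/38)·(-4) + (4/19)·(-6) + (1/19)·(-8) + (9/38)·(-12) + (4/19)·(-16) + (1/38)·(-22)
     = -172/19 ≈ -9.05

-9.05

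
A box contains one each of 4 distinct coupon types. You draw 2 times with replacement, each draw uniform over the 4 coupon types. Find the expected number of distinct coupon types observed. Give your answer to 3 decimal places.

1.750

Let Xⱼ=1 if type j appears at least once. P(Xⱼ=1) = 1 − ((4−1)/4)^2 = 7/16.
E[#distinct] = 4·7/16 = 7/4.
≈ 1.750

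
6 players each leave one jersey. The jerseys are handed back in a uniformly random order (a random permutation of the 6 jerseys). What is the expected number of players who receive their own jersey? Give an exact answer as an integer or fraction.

Let Xᵢ = 1 if person i gets their own jersey. For each i, P(Xᵢ=1) = 1/6.
By linearity of expectation, E[X₁+…+X_6] = 6·(1/6) = 1.

1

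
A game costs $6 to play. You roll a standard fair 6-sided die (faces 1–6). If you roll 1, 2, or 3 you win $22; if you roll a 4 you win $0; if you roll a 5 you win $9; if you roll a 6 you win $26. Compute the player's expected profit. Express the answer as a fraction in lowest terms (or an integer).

E[payout] = (1/6)·0 + (1/6)·9 + (1/2)·22 + (1/6)·26 = 101/6
Expected profit = 101/6 − 6 = 65/6

65/6 dollars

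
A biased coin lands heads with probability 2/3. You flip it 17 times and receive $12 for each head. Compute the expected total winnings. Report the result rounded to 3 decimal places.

E[#heads] = 17·2/3 = 34/3 (linearity over flips).
E[winnings] = 12·34/3 = 136.
≈ 136.000

$136.000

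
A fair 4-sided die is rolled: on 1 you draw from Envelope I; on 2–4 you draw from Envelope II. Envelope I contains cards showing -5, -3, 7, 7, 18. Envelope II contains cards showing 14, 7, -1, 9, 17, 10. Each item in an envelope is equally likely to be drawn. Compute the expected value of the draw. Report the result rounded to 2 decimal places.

8.20

E[X | Envelope I] = (-5 − 3 + 7 + 7 + 18)/5 = 24/5
E[X | Envelope II] = (14 + 7 − 1 + 9 + 17 + 10)/6 = 28/3
E[X] = (1/4)·24/5 + (3/4)·28/3 = 41/5 ≈ 8.20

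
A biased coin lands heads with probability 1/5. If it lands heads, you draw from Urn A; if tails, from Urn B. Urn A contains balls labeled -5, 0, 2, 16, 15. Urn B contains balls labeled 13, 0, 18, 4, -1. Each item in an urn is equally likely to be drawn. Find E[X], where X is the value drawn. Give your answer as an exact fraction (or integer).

E[X | Urn A] = (-5 + 0 + 2 + 16 + 15)/5 = 28/5
E[X | Urn B] = (13 + 0 + 18 + 4 − 1)/5 = 34/5
E[X] = (1/5)·28/5 + (4/5)·34/5 = 164/25

164/25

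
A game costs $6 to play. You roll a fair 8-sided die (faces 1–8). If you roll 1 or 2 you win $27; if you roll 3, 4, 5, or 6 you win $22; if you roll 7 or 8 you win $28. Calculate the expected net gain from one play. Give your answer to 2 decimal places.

E[payout] = (1/2)·22 + (1/4)·27 + (1/4)·28 = 99/4
Expected profit = 99/4 − 6 = 75/4 ≈ $18.75

$18.75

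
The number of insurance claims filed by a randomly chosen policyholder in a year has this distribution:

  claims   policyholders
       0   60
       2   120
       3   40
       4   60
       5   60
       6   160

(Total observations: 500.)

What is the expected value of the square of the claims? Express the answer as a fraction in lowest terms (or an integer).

453/25

Total = 500, so P(claims=0) = 60/500, etc.
E[X²] = (3/25)·0 + (6/25)·4 + (2/25)·9 + (3/25)·16 + (3/25)·25 + (8/25)·36
     = 453/25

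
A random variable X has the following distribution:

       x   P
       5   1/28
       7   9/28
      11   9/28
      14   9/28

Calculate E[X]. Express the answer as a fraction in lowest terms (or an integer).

E[X] = (1/28)·5 + (9/28)·7 + (9/28)·11 + (9/28)·14
     = 293/28

293/28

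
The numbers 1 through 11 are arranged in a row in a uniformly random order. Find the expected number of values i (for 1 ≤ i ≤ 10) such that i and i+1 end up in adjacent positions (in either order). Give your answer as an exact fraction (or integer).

For each i ∈ {1,…,10}, let Xᵢ = 1 if i and i+1 are adjacent. P(Xᵢ=1) = 2·(11−1)!/11! = 2/11.
By linearity, E[ΣXᵢ] = (10)·(2/11) = 20/11.

20/11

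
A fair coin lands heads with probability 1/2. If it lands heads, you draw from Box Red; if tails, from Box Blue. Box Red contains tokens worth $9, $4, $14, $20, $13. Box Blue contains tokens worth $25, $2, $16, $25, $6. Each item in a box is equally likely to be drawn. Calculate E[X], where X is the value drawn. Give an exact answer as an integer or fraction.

E[X | Box Red] = (9 + 4 + 14 + 20 + 13)/5 = 12
E[X | Box Blue] = (25 + 2 + 16 + 25 + 6)/5 = 74/5
E[X] = (1/2)·12 + (1/2)·74/5 = 67/5

67/5 dollars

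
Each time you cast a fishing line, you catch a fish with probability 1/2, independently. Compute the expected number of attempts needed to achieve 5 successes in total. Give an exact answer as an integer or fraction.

By linearity (sum of 5 independent geometric waits), E[trials] = 5/p = 5/(1/2) = 10.

10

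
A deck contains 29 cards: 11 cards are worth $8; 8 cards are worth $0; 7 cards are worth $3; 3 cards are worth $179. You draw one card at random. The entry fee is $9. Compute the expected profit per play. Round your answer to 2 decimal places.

$13.28

E[payout] = (11/29)·8 + (8/29)·0 + (7/29)·3 + (3/29)·179 = 646/29
Expected profit = 646/29 − 9 = 385/29 ≈ $13.28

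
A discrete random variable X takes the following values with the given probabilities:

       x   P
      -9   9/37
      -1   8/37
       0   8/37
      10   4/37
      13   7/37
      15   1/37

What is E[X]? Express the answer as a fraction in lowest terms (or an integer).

E[X] = (9/37)·(-9) + (8/37)·(-1) + (8/37)·0 + (4/37)·10 + (7/37)·13 + (1/37)·15
     = 57/37

57/37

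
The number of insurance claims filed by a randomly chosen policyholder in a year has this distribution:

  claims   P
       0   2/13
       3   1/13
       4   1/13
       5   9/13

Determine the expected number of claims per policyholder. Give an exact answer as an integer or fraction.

4

E[X] = (2/13)·0 + (1/13)·3 + (1/13)·4 + (9/13)·5
     = 4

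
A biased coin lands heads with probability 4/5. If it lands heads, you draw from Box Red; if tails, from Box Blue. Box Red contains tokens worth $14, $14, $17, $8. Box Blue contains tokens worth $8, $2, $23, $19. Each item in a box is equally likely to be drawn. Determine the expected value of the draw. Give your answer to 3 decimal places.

$13.200

E[X | Box Red] = (14 + 14 + 17 + 8)/4 = 53/4
E[X | Box Blue] = (8 + 2 + 23 + 19)/4 = 13
E[X] = (4/5)·53/4 + (1/5)·13 = 66/5 ≈ 13.200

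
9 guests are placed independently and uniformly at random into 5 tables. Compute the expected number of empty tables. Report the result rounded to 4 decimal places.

Let Xⱼ=1 if table j is empty. P(Xⱼ=1) = ((5-1)/5)^9 = 262144/1953125.
By linearity, E[#empty] = 5·262144/1953125 = 262144/390625.
≈ 0.6711

0.6711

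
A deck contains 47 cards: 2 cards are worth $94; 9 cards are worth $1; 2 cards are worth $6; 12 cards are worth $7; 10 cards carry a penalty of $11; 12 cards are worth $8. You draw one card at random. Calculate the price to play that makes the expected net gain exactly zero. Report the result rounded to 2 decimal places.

E[payout] = (2/47)·94 + (9/47)·1 + (2/47)·6 + (12/47)·7 + (10/47)·(-11) + (12/47)·8 = 279/47
Fair fee = E[payout] = 279/47 ≈ $5.94

$5.94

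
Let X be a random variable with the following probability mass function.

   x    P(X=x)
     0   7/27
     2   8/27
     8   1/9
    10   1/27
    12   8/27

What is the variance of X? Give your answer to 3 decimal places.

E[X] = (7/27)·0 + (8/27)·2 + (1/9)·8 + (1/27)·10 + (8/27)·12 = 146/27
E[X²] = (7/27)·0 + (8/27)·4 + (1/9)·64 + (1/27)·100 + (8/27)·144 = 164/3
Var(X) = 164/3 − (146/27)² = 18536/729 ≈ 25.427

25.427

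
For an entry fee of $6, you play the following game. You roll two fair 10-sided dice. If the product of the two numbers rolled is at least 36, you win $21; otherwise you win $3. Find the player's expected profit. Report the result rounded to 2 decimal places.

$3.30

E[payout] = (13/20)·3 + (7/20)·21 = 93/10
Expected profit = 93/10 − 6 = 33/10 ≈ $3.30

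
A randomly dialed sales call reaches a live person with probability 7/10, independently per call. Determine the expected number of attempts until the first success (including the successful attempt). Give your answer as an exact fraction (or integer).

For a geometric distribution, E[trials] = 1/p = 1/(7/10) = 10/7.

10/7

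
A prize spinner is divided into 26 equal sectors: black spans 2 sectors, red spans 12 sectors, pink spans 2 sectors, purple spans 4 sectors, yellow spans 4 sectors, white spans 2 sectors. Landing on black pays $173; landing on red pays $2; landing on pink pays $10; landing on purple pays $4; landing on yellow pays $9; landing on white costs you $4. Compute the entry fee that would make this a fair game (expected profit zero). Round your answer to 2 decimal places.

E[payout] = (2/26)·173 + (12/26)·2 + (2/26)·10 + (4/26)·4 + (4/26)·9 + (2/26)·(-4) = 217/13
Fair fee = E[payout] = 217/13 ≈ $16.69

$16.69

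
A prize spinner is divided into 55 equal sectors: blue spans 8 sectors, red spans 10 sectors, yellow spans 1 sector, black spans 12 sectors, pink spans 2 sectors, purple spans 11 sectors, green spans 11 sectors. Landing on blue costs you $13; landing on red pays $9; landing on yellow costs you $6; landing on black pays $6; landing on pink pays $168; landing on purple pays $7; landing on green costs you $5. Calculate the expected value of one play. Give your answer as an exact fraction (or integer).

82/11 dollars

E[payout] = (8/55)·(-13) + (10/55)·9 + (1/55)·(-6) + (12/55)·6 + (2/55)·168 + (11/55)·7 + (11/55)·(-5) = 82/11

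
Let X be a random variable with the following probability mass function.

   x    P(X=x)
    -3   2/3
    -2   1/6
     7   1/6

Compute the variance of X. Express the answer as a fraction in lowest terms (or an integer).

E[X] = (2/3)·(-3) + (1/6)·(-2) + (1/6)·7 = -7/6
E[X²] = (2/3)·9 + (1/6)·4 + (1/6)·49 = 89/6
Var(X) = 89/6 − (-7/6)² = 485/36

485/36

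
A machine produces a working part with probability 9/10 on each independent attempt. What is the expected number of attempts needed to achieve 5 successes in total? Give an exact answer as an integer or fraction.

50/9

By linearity (sum of 5 independent geometric waits), E[trials] = 5/p = 5/(9/10) = 50/9.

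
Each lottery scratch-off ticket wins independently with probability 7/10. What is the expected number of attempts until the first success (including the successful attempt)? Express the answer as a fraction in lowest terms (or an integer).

10/7

For a geometric distribution, E[trials] = 1/p = 1/(7/10) = 10/7.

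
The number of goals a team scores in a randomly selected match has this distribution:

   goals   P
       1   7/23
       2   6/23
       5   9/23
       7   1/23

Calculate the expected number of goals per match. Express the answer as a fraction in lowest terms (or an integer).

E[X] = (7/23)·1 + (6/23)·2 + (9/23)·5 + (1/23)·7
     = 71/23

71/23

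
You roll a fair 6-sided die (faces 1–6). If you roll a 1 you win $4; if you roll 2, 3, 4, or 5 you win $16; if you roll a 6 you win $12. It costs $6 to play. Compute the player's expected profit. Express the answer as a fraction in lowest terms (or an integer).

22/3 dollars

E[payout] = (1/6)·4 + (1/6)·12 + (2/3)·16 = 40/3
Expected profit = 40/3 − 6 = 22/3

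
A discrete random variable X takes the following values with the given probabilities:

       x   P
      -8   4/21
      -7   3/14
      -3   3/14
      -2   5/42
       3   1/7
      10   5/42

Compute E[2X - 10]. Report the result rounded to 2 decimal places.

E[2x-10] = (4/21)·(-26) + (3/14)·(-24) + (3/14)·(-16) + (5/42)·(-14) + (1/7)·(-4) + (5/42)·10
     = -102/7 ≈ -14.57

-14.57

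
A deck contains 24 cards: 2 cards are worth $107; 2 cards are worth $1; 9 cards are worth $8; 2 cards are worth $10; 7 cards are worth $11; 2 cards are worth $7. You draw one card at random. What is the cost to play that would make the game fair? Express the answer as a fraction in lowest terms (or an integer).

133/8 dollars

E[payout] = (2/24)·107 + (2/24)·1 + (9/24)·8 + (2/24)·10 + (7/24)·11 + (2/24)·7 = 133/8
Fair fee = E[payout] = 133/8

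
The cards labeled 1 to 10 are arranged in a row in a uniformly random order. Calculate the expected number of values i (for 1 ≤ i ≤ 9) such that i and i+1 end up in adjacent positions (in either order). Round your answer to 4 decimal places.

1.8000

For each i ∈ {1,…,9}, let Xᵢ = 1 if i and i+1 are adjacent. P(Xᵢ=1) = 2·(10−1)!/10! = 2/10.
By linearity, E[ΣXᵢ] = (9)·(2/10) = 9/5.
≈ 1.8000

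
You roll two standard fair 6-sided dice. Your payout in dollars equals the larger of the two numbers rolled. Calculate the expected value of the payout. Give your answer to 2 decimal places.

Distribution of the larger of the two numbers rolled: 1 w.p. 1/36, 2 w.p. 1/12, 3 w.p. 5/36, 4 w.p. 7/36, 5 w.p. 1/4, 6 w.p. 11/36
E[payout] = (1/36)·1 + (1/12)·2 + (5/36)·3 + (7/36)·4 + (1/4)·5 + (11/36)·6 = 161/36
≈ $4.47

$4.47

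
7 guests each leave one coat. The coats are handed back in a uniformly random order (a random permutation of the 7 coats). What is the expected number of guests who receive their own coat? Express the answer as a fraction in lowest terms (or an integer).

Let Xᵢ = 1 if person i gets their own coat. For each i, P(Xᵢ=1) = 1/7.
By linearity of expectation, E[X₁+…+X_7] = 7·(1/7) = 1.

1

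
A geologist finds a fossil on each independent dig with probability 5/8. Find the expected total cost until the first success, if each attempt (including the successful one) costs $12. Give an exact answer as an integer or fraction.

96/5 dollars

E[#attempts] = 1/p = 8/5; E[cost] = 12·8/5 = 96/5.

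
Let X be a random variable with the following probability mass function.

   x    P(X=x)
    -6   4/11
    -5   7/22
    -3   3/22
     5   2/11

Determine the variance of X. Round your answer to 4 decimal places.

16.1074

E[X] = (4/11)·(-6) + (7/22)·(-5) + (3/22)·(-3) + (2/11)·5 = -36/11
E[X²] = (4/11)·36 + (7/22)·25 + (3/22)·9 + (2/11)·25 = 295/11
Var(X) = 295/11 − (-36/11)² = 1949/121 ≈ 16.1074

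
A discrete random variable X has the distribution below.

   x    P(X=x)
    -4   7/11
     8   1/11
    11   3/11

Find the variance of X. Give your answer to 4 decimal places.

47.6033

E[X] = (7/11)·(-4) + (1/11)·8 + (3/11)·11 = 13/11
E[X²] = (7/11)·16 + (1/11)·64 + (3/11)·121 = 49
Var(X) = 49 − (13/11)² = 5760/121 ≈ 47.6033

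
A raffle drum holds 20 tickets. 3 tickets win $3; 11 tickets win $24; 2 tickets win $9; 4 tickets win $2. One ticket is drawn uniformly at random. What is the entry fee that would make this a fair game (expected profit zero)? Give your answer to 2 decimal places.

$14.95

E[payout] = (3/20)·3 + (11/20)·24 + (2/20)·9 + (4/20)·2 = 299/20
Fair fee = E[payout] = 299/20 ≈ $14.95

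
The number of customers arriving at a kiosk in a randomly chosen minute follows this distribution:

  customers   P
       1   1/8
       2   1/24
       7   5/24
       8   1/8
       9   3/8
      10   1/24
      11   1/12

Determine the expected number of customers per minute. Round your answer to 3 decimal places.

E[X] = (1/8)·1 + (1/24)·2 + (5/24)·7 + (1/8)·8 + (3/8)·9 + (1/24)·10 + (1/12)·11
     = 59/8 ≈ 7.375

7.375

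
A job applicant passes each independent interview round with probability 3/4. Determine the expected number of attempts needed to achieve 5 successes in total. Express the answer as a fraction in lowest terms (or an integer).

By linearity (sum of 5 independent geometric waits), E[trials] = 5/p = 5/(3/4) = 20/3.

20/3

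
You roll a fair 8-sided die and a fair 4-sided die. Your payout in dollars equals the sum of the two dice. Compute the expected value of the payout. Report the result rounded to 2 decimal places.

Distribution of the sum of the two dice: 2 w.p. 1/32, 3 w.p. 1/16, 4 w.p. 3/32, 5 w.p. 1/8, 6 w.p. 1/8, 7 w.p. 1/8, …
E[payout] = (1/32)·2 + (1/16)·3 + (3/32)·4 + (1/8)·5 + (1/8)·6 + (1/8)·7 + (1/8)·8 + (1/8)·9 + (3/32)·10 + (1/16)·11 + (1/32)·12 = 7
≈ $7.00

$7.00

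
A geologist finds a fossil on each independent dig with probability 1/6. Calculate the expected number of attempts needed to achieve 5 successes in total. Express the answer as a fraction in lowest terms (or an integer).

30

By linearity (sum of 5 independent geometric waits), E[trials] = 5/p = 5/(1/6) = 30.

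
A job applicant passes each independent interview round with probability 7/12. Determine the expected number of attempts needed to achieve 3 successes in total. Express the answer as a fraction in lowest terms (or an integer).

By linearity (sum of 3 independent geometric waits), E[trials] = 3/p = 3/(7/12) = 36/7.

36/7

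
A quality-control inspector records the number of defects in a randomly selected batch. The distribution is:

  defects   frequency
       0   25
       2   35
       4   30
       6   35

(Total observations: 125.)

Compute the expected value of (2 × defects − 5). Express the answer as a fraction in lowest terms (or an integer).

7/5

Total = 125, so P(defects=0) = 25/125, etc.
E[2x-5] = (1/5)·(-5) + (7/25)·(-1) + (6/25)·3 + (7/25)·7
     = 7/5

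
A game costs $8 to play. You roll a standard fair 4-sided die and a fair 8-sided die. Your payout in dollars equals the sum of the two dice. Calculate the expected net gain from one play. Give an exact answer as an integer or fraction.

Distribution of the sum of the two dice: 2 w.p. 1/32, 3 w.p. 1/16, 4 w.p. 3/32, 5 w.p. 1/8, 6 w.p. 1/8, 7 w.p. 1/8, …
E[payout] = (1/32)·2 + (1/16)·3 + (3/32)·4 + (1/8)·5 + (1/8)·6 + (1/8)·7 + (1/8)·8 + (1/8)·9 + (3/32)·10 + (1/16)·11 + (1/32)·12 = 7
Expected profit = 7 − 8 = -1

-$1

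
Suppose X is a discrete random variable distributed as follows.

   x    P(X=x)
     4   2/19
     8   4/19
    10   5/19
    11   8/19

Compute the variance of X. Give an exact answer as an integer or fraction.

E[X] = (2/19)·4 + (4/19)·8 + (5/19)·10 + (8/19)·11 = 178/19
E[X²] = (2/19)·16 + (4/19)·64 + (5/19)·100 + (8/19)·121 = 1756/19
Var(X) = 1756/19 − (178/19)² = 1680/361

1680/361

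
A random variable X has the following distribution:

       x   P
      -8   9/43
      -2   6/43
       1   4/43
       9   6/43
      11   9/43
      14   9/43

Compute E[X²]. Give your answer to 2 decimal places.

91.70

E[X²] = (9/43)·64 + (6/43)·4 + (4/43)·1 + (6/43)·81 + (9/43)·121 + (9/43)·196
     = 3943/43 ≈ 91.70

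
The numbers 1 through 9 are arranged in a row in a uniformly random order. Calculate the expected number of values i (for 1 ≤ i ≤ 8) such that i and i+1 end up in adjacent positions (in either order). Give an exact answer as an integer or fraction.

For each i ∈ {1,…,8}, let Xᵢ = 1 if i and i+1 are adjacent. P(Xᵢ=1) = 2·(9−1)!/9! = 2/9.
By linearity, E[ΣXᵢ] = (8)·(2/9) = 16/9.

16/9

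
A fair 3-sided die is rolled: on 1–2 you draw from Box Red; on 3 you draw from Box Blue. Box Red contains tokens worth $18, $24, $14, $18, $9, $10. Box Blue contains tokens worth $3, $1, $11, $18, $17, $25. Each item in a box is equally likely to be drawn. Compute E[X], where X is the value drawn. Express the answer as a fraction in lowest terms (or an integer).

29/2 dollars

E[X | Box Red] = (18 + 24 + 14 + 18 + 9 + 10)/6 = 31/2
E[X | Box Blue] = (3 + 1 + 11 + 18 + 17 + 25)/6 = 25/2
E[X] = (2/3)·31/2 + (1/3)·25/2 = 29/2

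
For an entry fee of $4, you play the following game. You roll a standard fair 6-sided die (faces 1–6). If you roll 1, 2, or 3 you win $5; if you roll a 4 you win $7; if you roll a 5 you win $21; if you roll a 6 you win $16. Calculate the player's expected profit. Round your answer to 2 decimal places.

E[payout] = (1/2)·5 + (1/6)·7 + (1/6)·16 + (1/6)·21 = 59/6
Expected profit = 59/6 − 4 = 35/6 ≈ $5.83

$5.83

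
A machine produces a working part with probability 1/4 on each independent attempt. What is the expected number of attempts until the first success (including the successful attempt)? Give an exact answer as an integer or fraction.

For a geometric distribution, E[trials] = 1/p = 1/(1/4) = 4.

4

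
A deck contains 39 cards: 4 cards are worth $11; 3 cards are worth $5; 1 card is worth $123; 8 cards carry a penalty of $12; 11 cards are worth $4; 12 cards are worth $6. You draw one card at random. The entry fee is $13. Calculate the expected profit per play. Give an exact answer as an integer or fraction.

E[payout] = (4/39)·11 + (3/39)·5 + (1/39)·123 + (8/39)·(-12) + (11/39)·4 + (12/39)·6 = 202/39
Expected profit = 202/39 − 13 = -305/39

-305/39 dollars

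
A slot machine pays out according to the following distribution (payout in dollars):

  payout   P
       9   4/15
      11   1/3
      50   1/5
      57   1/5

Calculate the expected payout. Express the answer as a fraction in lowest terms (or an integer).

412/15 dollars

E[X] = (4/15)·9 + (1/3)·11 + (1/5)·50 + (1/5)·57
     = 412/15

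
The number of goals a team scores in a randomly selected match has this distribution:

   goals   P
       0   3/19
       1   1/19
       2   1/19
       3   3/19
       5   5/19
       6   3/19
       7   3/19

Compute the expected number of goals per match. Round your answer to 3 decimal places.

E[X] = (3/19)·0 + (1/19)·1 + (1/19)·2 + (3/19)·3 + (5/19)·5 + (3/19)·6 + (3/19)·7
     = 4 ≈ 4.000

4.000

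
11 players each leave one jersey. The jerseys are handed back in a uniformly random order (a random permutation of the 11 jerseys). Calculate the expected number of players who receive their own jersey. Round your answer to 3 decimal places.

Let Xᵢ = 1 if person i gets their own jersey. For each i, P(Xᵢ=1) = 1/11.
By linearity of expectation, E[X₁+…+X_11] = 11·(1/11) = 1.
≈ 1.000

1.000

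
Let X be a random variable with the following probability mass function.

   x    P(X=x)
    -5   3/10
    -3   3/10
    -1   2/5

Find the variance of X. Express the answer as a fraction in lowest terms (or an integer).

E[X] = (3/10)·(-5) + (3/10)·(-3) + (2/5)·(-1) = -14/5
E[X²] = (3/10)·25 + (3/10)·9 + (2/5)·1 = 53/5
Var(X) = 53/5 − (-14/5)² = 69/25

69/25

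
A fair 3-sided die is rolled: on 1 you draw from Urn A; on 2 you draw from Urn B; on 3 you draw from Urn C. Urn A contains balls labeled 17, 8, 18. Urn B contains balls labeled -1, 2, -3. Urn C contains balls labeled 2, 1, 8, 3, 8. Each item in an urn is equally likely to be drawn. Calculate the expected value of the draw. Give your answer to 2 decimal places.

E[X | Urn A] = (17 + 8 + 18)/3 = 43/3
E[X | Urn B] = (-1 + 2 − 3)/3 = -2/3
E[X | Urn C] = (2 + 1 + 8 + 3 + 8)/5 = 22/5
E[X] = (1/3)·43/3 + (1/3)·(-2/3) + (1/3)·22/5 = 271/45 ≈ 6.02

6.02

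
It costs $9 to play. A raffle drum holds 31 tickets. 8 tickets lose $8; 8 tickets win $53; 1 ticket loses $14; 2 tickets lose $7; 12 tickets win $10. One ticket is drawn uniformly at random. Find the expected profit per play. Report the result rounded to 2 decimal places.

E[payout] = (8/31)·(-8) + (8/31)·53 + (1/31)·(-14) + (2/31)·(-7) + (12/31)·10 = 452/31
Expected profit = 452/31 − 9 = 173/31 ≈ $5.58

$5.58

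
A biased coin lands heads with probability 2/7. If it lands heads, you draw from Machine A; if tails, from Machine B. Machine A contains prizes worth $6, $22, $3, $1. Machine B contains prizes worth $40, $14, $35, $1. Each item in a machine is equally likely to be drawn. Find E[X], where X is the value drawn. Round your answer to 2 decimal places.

$18.36

E[X | Machine A] = (6 + 22 + 3 + 1)/4 = 8
E[X | Machine B] = (40 + 14 + 35 + 1)/4 = 45/2
E[X] = (2/7)·8 + (5/7)·45/2 = 257/14 ≈ 18.36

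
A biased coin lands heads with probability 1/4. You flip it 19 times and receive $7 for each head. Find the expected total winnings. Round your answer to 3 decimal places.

$33.250

E[#heads] = 19·1/4 = 19/4 (linearity over flips).
E[winnings] = 7·19/4 = 133/4.
≈ 33.250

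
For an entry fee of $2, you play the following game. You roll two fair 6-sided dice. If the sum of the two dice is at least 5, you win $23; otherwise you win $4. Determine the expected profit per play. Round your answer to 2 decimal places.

E[payout] = (1/6)·4 + (5/6)·23 = 119/6
Expected profit = 119/6 − 2 = 107/6 ≈ $17.83

$17.83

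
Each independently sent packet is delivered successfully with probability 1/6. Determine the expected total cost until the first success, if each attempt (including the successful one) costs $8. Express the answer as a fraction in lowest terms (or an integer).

$48

E[#attempts] = 1/p = 6; E[cost] = 8·6 = 48.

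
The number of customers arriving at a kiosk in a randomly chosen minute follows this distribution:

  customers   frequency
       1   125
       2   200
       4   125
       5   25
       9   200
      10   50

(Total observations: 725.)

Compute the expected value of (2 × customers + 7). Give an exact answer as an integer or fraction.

479/29

Total = 725, so P(customers=1) = 125/725, etc.
E[2x+7] = (5/29)·9 + (8/29)·11 + (5/29)·15 + (1/29)·17 + (8/29)·25 + (2/29)·27
     = 479/29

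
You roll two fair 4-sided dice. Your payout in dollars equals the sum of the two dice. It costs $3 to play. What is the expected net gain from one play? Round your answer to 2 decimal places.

$2.00

Distribution of the sum of the two dice: 2 w.p. 1/16, 3 w.p. 1/8, 4 w.p. 3/16, 5 w.p. 1/4, 6 w.p. 3/16, 7 w.p. 1/8, …
E[payout] = (1/16)·2 + (1/8)·3 + (3/16)·4 + (1/4)·5 + (3/16)·6 + (1/8)·7 + (1/16)·8 = 5
Expected profit = 5 − 3 = 2 ≈ $2.00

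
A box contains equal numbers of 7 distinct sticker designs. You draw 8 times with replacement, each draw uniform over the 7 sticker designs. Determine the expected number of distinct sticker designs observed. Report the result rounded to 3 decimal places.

Let Xⱼ=1 if type j appears at least once. P(Xⱼ=1) = 1 − ((7−1)/7)^8 = 4085185/5764801.
E[#distinct] = 7·4085185/5764801 = 4085185/823543.
≈ 4.960

4.960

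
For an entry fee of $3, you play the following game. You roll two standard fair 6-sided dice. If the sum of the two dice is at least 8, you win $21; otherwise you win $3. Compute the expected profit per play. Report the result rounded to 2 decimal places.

$7.50

E[payout] = (7/12)·3 + (5/12)·21 = 21/2
Expected profit = 21/2 − 3 = 15/2 ≈ $7.50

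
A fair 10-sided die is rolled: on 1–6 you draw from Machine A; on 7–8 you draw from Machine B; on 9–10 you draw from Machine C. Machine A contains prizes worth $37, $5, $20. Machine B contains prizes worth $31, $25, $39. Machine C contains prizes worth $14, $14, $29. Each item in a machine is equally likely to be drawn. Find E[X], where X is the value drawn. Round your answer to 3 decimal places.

$22.533

E[X | Machine A] = (37 + 5 + 20)/3 = 62/3
E[X | Machine B] = (31 + 25 + 39)/3 = 95/3
E[X | Machine C] = (14 + 14 + 29)/3 = 19
E[X] = (3/5)·62/3 + (1/5)·95/3 + (1/5)·19 = 338/15 ≈ 22.533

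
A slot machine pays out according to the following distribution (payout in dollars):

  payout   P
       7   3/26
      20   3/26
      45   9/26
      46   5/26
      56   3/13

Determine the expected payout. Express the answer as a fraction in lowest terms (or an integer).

E[X] = (3/26)·7 + (3/26)·20 + (9/26)·45 + (5/26)·46 + (3/13)·56
     = 526/13

526/13 dollars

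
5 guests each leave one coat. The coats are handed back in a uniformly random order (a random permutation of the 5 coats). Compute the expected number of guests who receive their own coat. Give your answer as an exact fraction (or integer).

1

Let Xᵢ = 1 if person i gets their own coat. For each i, P(Xᵢ=1) = 1/5.
By linearity of expectation, E[X₁+…+X_5] = 5·(1/5) = 1.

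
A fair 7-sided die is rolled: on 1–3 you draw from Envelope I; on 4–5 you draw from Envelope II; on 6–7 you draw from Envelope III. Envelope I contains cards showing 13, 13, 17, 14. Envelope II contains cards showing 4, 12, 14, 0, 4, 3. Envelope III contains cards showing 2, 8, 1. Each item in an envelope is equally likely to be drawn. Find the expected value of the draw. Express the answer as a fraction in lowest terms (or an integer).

107/12

E[X | Envelope I] = (13 + 13 + 17 + 14)/4 = 57/4
E[X | Envelope II] = (4 + 12 + 14 + 0 + 4 + 3)/6 = 37/6
E[X | Envelope III] = (2 + 8 + 1)/3 = 11/3
E[X] = (3/7)·57/4 + (2/7)·37/6 + (2/7)·11/3 = 107/12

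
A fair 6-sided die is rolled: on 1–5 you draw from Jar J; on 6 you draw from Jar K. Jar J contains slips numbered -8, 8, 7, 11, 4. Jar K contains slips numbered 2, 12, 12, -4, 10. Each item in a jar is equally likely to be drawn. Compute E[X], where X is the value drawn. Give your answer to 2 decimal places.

E[X | Jar J] = (-8 + 8 + 7 + 11 + 4)/5 = 22/5
E[X | Jar K] = (2 + 12 + 12 − 4 + 10)/5 = 32/5
E[X] = (5/6)·22/5 + (1/6)·32/5 = 71/15 ≈ 4.73

4.73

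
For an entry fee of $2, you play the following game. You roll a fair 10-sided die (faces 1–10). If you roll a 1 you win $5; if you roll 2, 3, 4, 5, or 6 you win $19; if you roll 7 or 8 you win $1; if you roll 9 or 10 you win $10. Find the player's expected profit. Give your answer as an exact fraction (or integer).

E[payout] = (1/5)·1 + (1/10)·5 + (1/5)·10 + (1/2)·19 = 61/5
Expected profit = 61/5 − 2 = 51/5

51/5 dollars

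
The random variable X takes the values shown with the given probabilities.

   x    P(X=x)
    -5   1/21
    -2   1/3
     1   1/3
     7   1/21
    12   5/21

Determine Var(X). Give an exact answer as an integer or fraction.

14384/441

E[X] = (1/21)·(-5) + (1/3)·(-2) + (1/3)·1 + (1/21)·7 + (5/21)·12 = 55/21
E[X²] = (1/21)·25 + (1/3)·4 + (1/3)·1 + (1/21)·49 + (5/21)·144 = 829/21
Var(X) = 829/21 − (55/21)² = 14384/441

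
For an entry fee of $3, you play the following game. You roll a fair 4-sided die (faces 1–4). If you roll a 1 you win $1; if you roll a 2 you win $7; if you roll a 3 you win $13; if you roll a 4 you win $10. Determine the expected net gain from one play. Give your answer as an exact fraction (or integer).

E[payout] = (1/4)·1 + (1/4)·7 + (1/4)·10 + (1/4)·13 = 31/4
Expected profit = 31/4 − 3 = 19/4

19/4 dollars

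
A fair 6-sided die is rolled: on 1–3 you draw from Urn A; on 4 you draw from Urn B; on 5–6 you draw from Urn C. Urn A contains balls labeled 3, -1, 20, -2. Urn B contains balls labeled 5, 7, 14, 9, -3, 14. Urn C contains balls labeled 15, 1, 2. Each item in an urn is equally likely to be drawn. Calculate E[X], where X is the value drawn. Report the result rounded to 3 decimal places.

5.778

E[X | Urn A] = (3 − 1 + 20 − 2)/4 = 5
E[X | Urn B] = (5 + 7 + 14 + 9 − 3 + 14)/6 = 23/3
E[X | Urn C] = (15 + 1 + 2)/3 = 6
E[X] = (1/2)·5 + (1/6)·23/3 + (1/3)·6 = 52/9 ≈ 5.778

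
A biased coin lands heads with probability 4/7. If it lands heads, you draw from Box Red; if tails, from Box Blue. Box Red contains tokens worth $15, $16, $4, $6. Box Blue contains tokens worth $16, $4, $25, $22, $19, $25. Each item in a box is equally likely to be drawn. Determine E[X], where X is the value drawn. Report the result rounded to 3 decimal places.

$13.786

E[X | Box Red] = (15 + 16 + 4 + 6)/4 = 41/4
E[X | Box Blue] = (16 + 4 + 25 + 22 + 19 + 25)/6 = 37/2
E[X] = (4/7)·41/4 + (3/7)·37/2 = 193/14 ≈ 13.786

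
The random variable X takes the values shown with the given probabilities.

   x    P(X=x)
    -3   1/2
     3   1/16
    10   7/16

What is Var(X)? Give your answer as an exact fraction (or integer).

10095/256

E[X] = (1/2)·(-3) + (1/16)·3 + (7/16)·10 = 49/16
E[X²] = (1/2)·9 + (1/16)·9 + (7/16)·100 = 781/16
Var(X) = 781/16 − (49/16)² = 10095/256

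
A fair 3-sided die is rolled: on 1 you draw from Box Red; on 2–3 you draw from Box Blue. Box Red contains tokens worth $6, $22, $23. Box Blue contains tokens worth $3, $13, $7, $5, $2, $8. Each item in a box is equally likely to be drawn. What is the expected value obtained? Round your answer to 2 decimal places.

$9.89

E[X | Box Red] = (6 + 22 + 23)/3 = 17
E[X | Box Blue] = (3 + 13 + 7 + 5 + 2 + 8)/6 = 19/3
E[X] = (1/3)·17 + (2/3)·19/3 = 89/9 ≈ 9.89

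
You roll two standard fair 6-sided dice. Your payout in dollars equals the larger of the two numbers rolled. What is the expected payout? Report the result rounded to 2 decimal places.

$4.47

Distribution of the larger of the two numbers rolled: 1 w.p. 1/36, 2 w.p. 1/12, 3 w.p. 5/36, 4 w.p. 7/36, 5 w.p. 1/4, 6 w.p. 11/36
E[payout] = (1/36)·1 + (1/12)·2 + (5/36)·3 + (7/36)·4 + (1/4)·5 + (11/36)·6 = 161/36
≈ $4.47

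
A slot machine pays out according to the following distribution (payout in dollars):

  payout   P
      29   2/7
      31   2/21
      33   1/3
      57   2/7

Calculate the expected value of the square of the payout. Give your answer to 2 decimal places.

E[X²] = (2/7)·841 + (2/21)·961 + (1/3)·1089 + (2/7)·3249
     = 34085/21 ≈ 1623.10

1623.10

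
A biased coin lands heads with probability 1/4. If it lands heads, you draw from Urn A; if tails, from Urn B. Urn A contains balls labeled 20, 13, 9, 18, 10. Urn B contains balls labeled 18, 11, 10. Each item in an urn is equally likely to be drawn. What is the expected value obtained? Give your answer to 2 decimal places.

E[X | Urn A] = (20 + 13 + 9 + 18 + 10)/5 = 14
E[X | Urn B] = (18 + 11 + 10)/3 = 13
E[X] = (1/4)·14 + (3/4)·13 = 53/4 ≈ 13.25

13.25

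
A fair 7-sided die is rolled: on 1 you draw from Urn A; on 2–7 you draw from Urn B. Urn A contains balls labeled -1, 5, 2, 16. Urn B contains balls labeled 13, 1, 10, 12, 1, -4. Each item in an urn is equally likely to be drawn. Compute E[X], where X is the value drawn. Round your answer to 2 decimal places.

E[X | Urn A] = (-1 + 5 + 2 + 16)/4 = 11/2
E[X | Urn B] = (13 + 1 + 10 + 12 + 1 − 4)/6 = 11/2
E[X] = (1/7)·11/2 + (6/7)·11/2 = 11/2 ≈ 5.50

5.50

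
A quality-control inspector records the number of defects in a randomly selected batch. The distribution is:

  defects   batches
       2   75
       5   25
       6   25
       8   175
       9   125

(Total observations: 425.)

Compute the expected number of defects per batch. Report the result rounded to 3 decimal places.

6.941

Total = 425, so P(defects=2) = 75/425, etc.
E[X] = (3/17)·2 + (1/17)·5 + (1/17)·6 + (7/17)·8 + (5/17)·9
     = 118/17 ≈ 6.941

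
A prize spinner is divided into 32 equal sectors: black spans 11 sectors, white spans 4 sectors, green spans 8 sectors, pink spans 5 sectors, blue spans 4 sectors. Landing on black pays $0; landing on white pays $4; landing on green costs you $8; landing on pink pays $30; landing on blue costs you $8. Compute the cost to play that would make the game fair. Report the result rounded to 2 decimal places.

$2.19

E[payout] = (11/32)·0 + (4/32)·4 + (8/32)·(-8) + (5/32)·30 + (4/32)·(-8) = 35/16
Fair fee = E[payout] = 35/16 ≈ $2.19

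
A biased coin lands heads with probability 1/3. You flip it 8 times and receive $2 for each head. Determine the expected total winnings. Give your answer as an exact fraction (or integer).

E[#heads] = 8·1/3 = 8/3 (linearity over flips).
E[winnings] = 2·8/3 = 16/3.

16/3 dollars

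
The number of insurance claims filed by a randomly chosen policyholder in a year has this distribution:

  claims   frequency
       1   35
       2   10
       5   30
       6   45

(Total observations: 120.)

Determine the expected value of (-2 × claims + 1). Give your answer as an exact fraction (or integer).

Total = 120, so P(claims=1) = 35/120, etc.
E[-2x+1] = (7/24)·(-1) + (1/12)·(-3) + (1/4)·(-9) + (3/8)·(-11)
     = -83/12

-83/12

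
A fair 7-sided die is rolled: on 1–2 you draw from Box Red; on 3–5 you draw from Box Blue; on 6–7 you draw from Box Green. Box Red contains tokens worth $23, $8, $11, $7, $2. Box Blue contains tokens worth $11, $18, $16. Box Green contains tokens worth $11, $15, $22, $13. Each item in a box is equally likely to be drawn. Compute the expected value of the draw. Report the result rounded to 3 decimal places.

$13.700

E[X | Box Red] = (23 + 8 + 11 + 7 + 2)/5 = 51/5
E[X | Box Blue] = (11 + 18 + 16)/3 = 15
E[X | Box Green] = (11 + 15 + 22 + 13)/4 = 61/4
E[X] = (2/7)·51/5 + (3/7)·15 + (2/7)·61/4 = 137/10 ≈ 13.700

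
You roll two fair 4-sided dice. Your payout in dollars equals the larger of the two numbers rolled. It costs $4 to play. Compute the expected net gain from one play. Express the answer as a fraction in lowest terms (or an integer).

Distribution of the larger of the two numbers rolled: 1 w.p. 1/16, 2 w.p. 3/16, 3 w.p. 5/16, 4 w.p. 7/16
E[payout] = (1/16)·1 + (3/16)·2 + (5/16)·3 + (7/16)·4 = 25/8
Expected profit = 25/8 − 4 = -7/8

-7/8 dollars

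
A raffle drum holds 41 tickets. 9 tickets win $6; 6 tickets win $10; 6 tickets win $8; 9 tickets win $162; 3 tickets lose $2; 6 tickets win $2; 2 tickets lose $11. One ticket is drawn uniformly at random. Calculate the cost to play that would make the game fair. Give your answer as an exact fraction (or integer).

E[payout] = (9/41)·6 + (6/41)·10 + (6/41)·8 + (9/41)·162 + (3/41)·(-2) + (6/41)·2 + (2/41)·(-11) = 1604/41
Fair fee = E[payout] = 1604/41

1604/41 dollars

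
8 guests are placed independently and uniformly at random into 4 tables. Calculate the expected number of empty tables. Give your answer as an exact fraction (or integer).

Let Xⱼ=1 if table j is empty. P(Xⱼ=1) = ((4-1)/4)^8 = 6561/65536.
By linearity, E[#empty] = 4·6561/65536 = 6561/16384.

6561/16384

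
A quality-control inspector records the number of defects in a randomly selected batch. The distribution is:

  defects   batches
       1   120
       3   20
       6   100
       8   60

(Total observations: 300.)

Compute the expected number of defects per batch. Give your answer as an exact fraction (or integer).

Total = 300, so P(defects=1) = 120/300, etc.
E[X] = (2/5)·1 + (1/15)·3 + (1/3)·6 + (1/5)·8
     = 21/5

21/5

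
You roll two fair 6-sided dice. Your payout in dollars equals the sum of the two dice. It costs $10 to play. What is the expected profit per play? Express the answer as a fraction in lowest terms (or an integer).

-$3

Distribution of the sum of the two dice: 2 w.p. 1/36, 3 w.p. 1/18, 4 w.p. 1/12, 5 w.p. 1/9, 6 w.p. 5/36, 7 w.p. 1/6, …
E[payout] = (1/36)·2 + (1/18)·3 + (1/12)·4 + (1/9)·5 + (5/36)·6 + (1/6)·7 + (5/36)·8 + (1/9)·9 + (1/12)·10 + (1/18)·11 + (1/36)·12 = 7
Expected profit = 7 − 10 = -3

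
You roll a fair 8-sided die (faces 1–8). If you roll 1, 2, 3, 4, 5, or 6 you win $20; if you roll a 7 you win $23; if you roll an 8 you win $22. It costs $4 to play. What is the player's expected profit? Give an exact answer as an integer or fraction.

E[payout] = (3/4)·20 + (1/8)·22 + (1/8)·23 = 165/8
Expected profit = 165/8 − 4 = 133/8

133/8 dollars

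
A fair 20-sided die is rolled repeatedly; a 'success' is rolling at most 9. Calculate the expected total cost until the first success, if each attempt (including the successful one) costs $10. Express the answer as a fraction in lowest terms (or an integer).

200/9 dollars

E[#attempts] = 1/p = 20/9; E[cost] = 10·20/9 = 200/9.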